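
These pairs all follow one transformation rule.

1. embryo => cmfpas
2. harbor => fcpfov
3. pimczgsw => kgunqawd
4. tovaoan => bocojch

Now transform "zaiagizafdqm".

Each output is the input with this applied: shift every letter 12 places backward in the alphabet (wrapping around), then reverse the string.
Starting from "zaiagizafdqm": after the first operation, "nowouwnotrea"; after the second, "aertonwuowon".

aertonwuowon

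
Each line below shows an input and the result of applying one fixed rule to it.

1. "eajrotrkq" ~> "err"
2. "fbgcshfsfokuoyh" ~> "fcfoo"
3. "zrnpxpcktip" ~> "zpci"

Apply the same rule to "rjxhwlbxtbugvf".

rhbbv

In each case the input is transformed by: keep one character in every 3, starting at position 1 (positions 1st, 4th, 7th, ...).
On "rjxhwlbxtbugvf" that produces "rhbbv".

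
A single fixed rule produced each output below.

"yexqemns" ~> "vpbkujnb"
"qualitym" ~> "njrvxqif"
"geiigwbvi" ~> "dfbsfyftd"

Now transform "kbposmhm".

hjyemjlp

Each output is the input with this applied: take characters alternately from the front and the back (1st, last, 2nd, 2nd-last, ...), then shift every letter 3 places backward in the alphabet (wrapping around).
Applying both steps to "kbposmhm": "kmbhpmos", then "hjyemjlp".
(Check on "yexqemns": → "ysenxmqe" → "vpbkujnb" ✓)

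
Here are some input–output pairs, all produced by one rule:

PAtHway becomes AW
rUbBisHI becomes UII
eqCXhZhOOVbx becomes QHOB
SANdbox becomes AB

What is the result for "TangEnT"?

AE

The rule is to keep one character in every 3, starting at position 2 (positions 2nd, 5th, 8th, ...), then convert every letter to uppercase.
Doing the same to "TangEnT": "AE".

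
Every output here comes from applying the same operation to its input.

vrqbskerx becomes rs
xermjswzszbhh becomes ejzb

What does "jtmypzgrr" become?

tp

The transformation: delete the last 2 characters, then keep one character in every 3, starting at position 2 (positions 2nd, 5th, 8th, ...).
Working it through for "jtmypzgrr": intermediate "jtmypzg", final "tp".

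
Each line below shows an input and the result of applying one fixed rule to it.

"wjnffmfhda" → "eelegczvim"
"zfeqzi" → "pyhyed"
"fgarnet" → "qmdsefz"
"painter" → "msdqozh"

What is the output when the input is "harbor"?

anqgzq

In each case the input is transformed by: move the first 3 characters to the end (rotate left by 3), then shift every letter 1 place backward in the alphabet (wrapping around).
For "harbor" the result is "anqgzq".
(Check on "painter": → "nterpai" → "msdqozh" ✓)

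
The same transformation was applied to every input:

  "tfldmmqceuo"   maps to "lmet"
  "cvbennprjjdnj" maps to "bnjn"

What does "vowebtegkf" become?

The pattern: move the first character to the end, then keep one character in every 3, starting at position 2 (positions 2nd, 5th, 8th, ...).
Working it through for "vowebtegkf": intermediate "owebtegkfv", final "wtk".
(Check on "cvbennprjjdnj": → "vbennprjjdnjc" → "bnjn" ✓)

wtk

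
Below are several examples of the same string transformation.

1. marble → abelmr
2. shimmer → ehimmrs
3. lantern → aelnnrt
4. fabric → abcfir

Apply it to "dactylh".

acdhlty

The pattern: sort the characters into alphabetical order.
Doing the same to "dactylh": "acdhlty".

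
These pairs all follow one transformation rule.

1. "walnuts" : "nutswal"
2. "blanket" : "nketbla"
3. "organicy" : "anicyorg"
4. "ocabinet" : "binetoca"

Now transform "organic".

anicorg

What's happening: move the first 3 characters to the end (rotate left by 3).
Applying that to "organic" gives "anicorg".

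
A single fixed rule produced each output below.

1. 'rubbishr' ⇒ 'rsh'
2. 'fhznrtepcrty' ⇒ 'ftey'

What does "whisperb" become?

Rule — swap each adjacent pair of characters (1↔2, 3↔4, ...), then keep one character in every 3, starting at position 2 (positions 2nd, 5th, 8th, ...).
For "whisperb" the result is "wer".

wer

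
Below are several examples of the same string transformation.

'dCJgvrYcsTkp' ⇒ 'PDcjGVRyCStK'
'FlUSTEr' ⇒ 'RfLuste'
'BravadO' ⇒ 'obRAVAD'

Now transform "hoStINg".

The rule is to move the last character to the front, then flip the case of every letter.
Starting from "hoStINg": after the first operation, "ghoStIN"; after the second, "GHOsTin".

GHOsTin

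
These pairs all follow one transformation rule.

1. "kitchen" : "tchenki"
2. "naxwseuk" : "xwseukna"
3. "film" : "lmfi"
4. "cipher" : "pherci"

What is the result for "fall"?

The pattern: move the first 2 characters to the end (rotate left by 2).
On "fall" that produces "llfa".

llfa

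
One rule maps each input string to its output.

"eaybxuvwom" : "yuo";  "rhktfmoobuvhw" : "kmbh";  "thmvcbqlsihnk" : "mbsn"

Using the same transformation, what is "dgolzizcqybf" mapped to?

oiqf

Looking at the pairs, the operation is to keep one character in every 3, starting at position 3 (positions 3rd, 6th, 9th, ...).
On "dgolzizcqybf" that produces "oiqf".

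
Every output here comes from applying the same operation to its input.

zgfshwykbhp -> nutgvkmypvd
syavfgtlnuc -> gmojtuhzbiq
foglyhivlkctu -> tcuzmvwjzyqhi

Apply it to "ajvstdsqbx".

oxjghrgepl

The transformation: shift every letter 12 places backward in the alphabet (wrapping around).
Applying that to "ajvstdsqbx" gives "oxjghrgepl".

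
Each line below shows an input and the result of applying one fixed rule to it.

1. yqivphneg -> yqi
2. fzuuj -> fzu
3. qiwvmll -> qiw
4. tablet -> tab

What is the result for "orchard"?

The transformation: keep only the first 3 characters.
So "orchard" becomes "orc".

orc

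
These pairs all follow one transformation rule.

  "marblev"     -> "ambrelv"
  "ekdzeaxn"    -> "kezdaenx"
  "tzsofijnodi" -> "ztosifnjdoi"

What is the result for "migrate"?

imrgtae

Looking at the pairs, the operation is to swap each adjacent pair of characters (1↔2, 3↔4, ...).
So "migrate" becomes "imrgtae".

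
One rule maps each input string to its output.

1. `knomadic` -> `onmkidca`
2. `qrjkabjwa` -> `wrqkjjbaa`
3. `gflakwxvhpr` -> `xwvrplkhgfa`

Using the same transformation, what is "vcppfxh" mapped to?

The pattern: sort the characters into reverse alphabetical order.
Applying that to "vcppfxh" gives "xvpphfc".

xvpphfc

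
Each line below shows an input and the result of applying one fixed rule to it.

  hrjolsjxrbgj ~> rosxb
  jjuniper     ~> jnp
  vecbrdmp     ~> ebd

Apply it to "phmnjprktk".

hnpk

Rule — keep every other character starting from the second (positions 2nd, 4th, 6th, ...), then delete the last character.
"phmnjprktk" → "hnpkk" → "hnpk".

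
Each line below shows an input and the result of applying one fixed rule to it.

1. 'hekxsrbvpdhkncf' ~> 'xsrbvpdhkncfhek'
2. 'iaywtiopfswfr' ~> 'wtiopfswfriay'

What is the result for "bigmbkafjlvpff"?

Each output is the input with this applied: move the first 3 characters to the end (rotate left by 3).
On "bigmbkafjlvpff" that produces "mbkafjlvpffbig".

mbkafjlvpffbig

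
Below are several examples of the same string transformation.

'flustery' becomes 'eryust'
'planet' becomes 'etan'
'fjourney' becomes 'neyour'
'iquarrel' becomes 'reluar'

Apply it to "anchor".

orch

Each output is the input with this applied: delete the first 2 characters, then swap the front and back halves of the string.
"anchor" → "chor" → "orch".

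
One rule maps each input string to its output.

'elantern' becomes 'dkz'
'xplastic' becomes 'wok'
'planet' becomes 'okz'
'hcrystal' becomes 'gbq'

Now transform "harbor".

What's happening: shift every letter 1 place backward in the alphabet (wrapping around), then keep only the first 3 characters.
"harbor" → "gzqanq" → "gzq".
(Check on "planet": → "okzmds" → "okz" ✓)

gzq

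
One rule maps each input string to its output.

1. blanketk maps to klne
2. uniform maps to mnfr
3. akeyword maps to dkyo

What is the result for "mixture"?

In each case the input is transformed by: move the last character to the front, then keep every other character starting from the first (positions 1st, 3rd, 5th, ...).
So "mixture" becomes "eitr".
(Check on "uniform": → "munifor" → "mnfr" ✓)

eitr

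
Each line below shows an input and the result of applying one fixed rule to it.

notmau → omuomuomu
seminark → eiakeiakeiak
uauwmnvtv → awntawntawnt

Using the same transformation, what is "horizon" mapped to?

oiooiooio

Each output is the input with this applied: keep every other character starting from the second (positions 2nd, 4th, 6th, ...), then write the whole string 3 times in a row.
"horizon" → "oio" → "oiooiooio".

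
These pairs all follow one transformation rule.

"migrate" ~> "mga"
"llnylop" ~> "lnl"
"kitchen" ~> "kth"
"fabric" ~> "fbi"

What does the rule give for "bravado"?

baa

Looking at the pairs, the operation is to delete the last character, then keep every other character starting from the first (positions 1st, 3rd, 5th, ...).
Starting from "bravado": after the first operation, "bravad"; after the second, "baa".
(Check on "llnylop": → "llnylo" → "lnl" ✓)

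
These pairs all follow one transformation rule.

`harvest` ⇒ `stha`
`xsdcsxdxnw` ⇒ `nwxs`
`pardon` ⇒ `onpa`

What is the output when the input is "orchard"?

The transformation: move the first 2 characters to the end (rotate left by 2), then keep only the last 4 characters.
"orchard" → "chardor" → "rdor".

rdor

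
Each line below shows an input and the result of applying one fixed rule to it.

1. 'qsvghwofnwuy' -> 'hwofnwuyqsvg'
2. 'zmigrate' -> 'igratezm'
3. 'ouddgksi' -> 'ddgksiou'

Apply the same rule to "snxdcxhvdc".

Rule — swap the front and back halves of the string, then move the last 2 characters to the front (rotate right by 2).
On "snxdcxhvdc" that produces "dcxhvdcsnx".

dcxhvdcsnx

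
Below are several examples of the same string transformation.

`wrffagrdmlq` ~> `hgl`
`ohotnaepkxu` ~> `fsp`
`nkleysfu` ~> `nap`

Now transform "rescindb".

iyw

In each case the input is transformed by: shift every letter 5 places backward in the alphabet (wrapping around), then keep only the last 3 characters.
Applying both steps to "rescindb": "mznxdiyw", then "iyw".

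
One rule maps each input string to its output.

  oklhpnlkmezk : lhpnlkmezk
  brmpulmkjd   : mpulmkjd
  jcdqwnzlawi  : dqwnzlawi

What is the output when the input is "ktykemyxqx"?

The transformation: delete the first 2 characters.
For "ktykemyxqx" the result is "ykemyxqx".

ykemyxqx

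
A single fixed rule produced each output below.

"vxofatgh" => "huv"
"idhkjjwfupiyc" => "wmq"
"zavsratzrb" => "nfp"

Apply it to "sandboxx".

cll

The transformation: shift every letter 12 places backward in the alphabet (wrapping around), then keep only the last 3 characters.
Applying both steps to "sandboxx": "gobrpcll", then "cll".
(Check on "vxofatgh": → "jlctohuv" → "huv" ✓)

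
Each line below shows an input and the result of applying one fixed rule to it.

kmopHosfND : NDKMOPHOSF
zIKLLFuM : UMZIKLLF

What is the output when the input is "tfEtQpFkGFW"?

FWTFETQPFKG

Rule — move the last 2 characters to the front (rotate right by 2), then convert every letter to uppercase.
"tfEtQpFkGFW" → "FWtfEtQpFkG" → "FWTFETQPFKG".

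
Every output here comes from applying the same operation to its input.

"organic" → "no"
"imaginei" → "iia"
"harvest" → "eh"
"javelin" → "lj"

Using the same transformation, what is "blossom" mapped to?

What's happening: move the first 3 characters to the end (rotate left by 3), then keep one character in every 3, starting at position 2 (positions 2nd, 5th, 8th, ...).
Doing the same to "blossom": "sb".
(Check on "organic": → "anicorg" → "no" ✓)

sb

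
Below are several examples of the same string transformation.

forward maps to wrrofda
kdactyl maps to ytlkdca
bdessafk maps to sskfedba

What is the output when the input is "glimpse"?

spmlige

The rule is to sort the characters into reverse alphabetical order.
So "glimpse" becomes "spmlige".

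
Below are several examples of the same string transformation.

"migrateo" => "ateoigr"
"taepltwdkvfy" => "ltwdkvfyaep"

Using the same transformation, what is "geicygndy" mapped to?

What's happening: delete the first character, then move the first 3 characters to the end (rotate left by 3).
Starting from "geicygndy": after the first operation, "eicygndy"; after the second, "ygndyeic".

ygndyeic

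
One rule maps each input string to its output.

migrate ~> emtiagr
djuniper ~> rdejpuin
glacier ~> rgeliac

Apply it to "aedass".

The pattern: reverse the string, then take characters alternately from the front and the back (1st, last, 2nd, 2nd-last, ...).
On "aedass": the first step gives "ssadea", and the second then gives "sasead".

sasead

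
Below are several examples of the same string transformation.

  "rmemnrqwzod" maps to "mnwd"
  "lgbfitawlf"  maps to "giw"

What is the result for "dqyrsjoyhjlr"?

Each output is the input with this applied: keep one character in every 3, starting at position 2 (positions 2nd, 5th, 8th, ...).
Doing the same to "dqyrsjoyhjlr": "qsyl".

qsyl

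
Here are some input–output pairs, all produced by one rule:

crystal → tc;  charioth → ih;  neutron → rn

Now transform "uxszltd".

The pattern: move the first 2 characters to the end (rotate left by 2), then keep one character in every 3, starting at position 3 (positions 3rd, 6th, 9th, ...).
Applying both steps to "uxszltd": "szltdux", then "lu".
(Check on "crystal": → "ystalcr" → "tc" ✓)

lu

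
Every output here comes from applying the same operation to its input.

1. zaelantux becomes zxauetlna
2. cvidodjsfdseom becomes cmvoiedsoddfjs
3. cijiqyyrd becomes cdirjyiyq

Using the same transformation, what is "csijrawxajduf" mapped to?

Looking at the pairs, the operation is to take characters alternately from the front and the back (1st, last, 2nd, 2nd-last, ...).
On "csijrawxajduf" that produces "cfsuidjjraaxw".

cfsuidjjraaxw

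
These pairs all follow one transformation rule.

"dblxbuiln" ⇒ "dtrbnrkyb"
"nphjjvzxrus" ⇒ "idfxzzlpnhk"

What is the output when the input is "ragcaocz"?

Each output is the input with this applied: move the last character to the front, then shift every letter 10 places backward in the alphabet (wrapping around).
Working it through for "ragcaocz": intermediate "zragcaoc", final "phqwsqes".

phqwsqes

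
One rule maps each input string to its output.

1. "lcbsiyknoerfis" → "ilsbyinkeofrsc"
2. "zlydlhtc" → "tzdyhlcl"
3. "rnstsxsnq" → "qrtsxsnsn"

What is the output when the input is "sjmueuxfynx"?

xsumuefxnyj

In each case the input is transformed by: swap each adjacent pair of characters (1↔2, 3↔4, ...), then swap the first and last characters.
Doing the same to "sjmueuxfynx": "xsumuefxnyj".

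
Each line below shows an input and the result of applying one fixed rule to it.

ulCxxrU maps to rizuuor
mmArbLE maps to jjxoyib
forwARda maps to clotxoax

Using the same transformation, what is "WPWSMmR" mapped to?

tmtpjjo

The pattern: shift every letter 3 places backward in the alphabet (wrapping around), then convert every letter to lowercase.
On "WPWSMmR" that produces "tmtpjjo".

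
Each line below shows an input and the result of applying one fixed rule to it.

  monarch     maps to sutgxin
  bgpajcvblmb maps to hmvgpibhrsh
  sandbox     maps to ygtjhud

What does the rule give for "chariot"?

ingxouz

The pattern: shift every letter 6 places forward in the alphabet (wrapping around).
On "chariot" that produces "ingxouz".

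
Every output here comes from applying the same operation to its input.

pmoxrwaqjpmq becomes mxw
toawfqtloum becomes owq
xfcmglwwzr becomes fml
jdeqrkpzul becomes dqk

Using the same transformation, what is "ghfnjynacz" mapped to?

hny

What's happening: keep every other character starting from the second (positions 2nd, 4th, 6th, ...), then keep only the first 3 characters.
"ghfnjynacz" → "hnyaz" → "hny".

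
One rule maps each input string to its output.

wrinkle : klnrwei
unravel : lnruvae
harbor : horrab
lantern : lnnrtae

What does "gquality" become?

Looking at the pairs, the operation is to sort the characters into alphabetical order, then move the first 2 characters to the end (rotate left by 2).
For "gquality" the result is "ilqtuyag".
(Check on "wrinkle": → "eiklnrw" → "klnrwei" ✓)

ilqtuyag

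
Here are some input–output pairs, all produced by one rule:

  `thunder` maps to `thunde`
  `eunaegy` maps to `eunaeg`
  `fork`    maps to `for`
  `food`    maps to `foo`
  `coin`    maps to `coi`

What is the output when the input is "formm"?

The rule is to delete the last character.
"formm" → "form".

form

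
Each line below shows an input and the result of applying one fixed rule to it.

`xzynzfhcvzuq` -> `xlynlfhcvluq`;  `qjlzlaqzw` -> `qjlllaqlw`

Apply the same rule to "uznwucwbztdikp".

ulnwucwbltdikp

The rule is to replace every "z" with "l".
So "uznwucwbztdikp" becomes "ulnwucwbltdikp".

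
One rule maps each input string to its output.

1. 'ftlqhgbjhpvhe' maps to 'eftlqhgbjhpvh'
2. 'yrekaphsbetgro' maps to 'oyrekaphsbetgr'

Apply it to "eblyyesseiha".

aeblyyesseih

The pattern: move the last character to the front.
On "eblyyesseiha" that produces "aeblyyesseih".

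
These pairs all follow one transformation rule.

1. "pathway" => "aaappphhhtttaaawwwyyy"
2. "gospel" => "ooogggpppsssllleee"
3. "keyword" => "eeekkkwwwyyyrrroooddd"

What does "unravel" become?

Each output is the input with this applied: swap each adjacent pair of characters (1↔2, 3↔4, ...), then repeat every character 3 times.
"unravel" → "nuarevl" → "nnnuuuaaarrreeevvvlll".

nnnuuuaaarrreeevvvlll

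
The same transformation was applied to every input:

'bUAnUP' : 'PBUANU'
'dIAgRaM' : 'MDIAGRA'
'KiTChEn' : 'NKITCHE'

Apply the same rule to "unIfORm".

MUNIFOR

Looking at the pairs, the operation is to move the last character to the front, then convert every letter to uppercase.
Applying both steps to "unIfORm": "munIfOR", then "MUNIFOR".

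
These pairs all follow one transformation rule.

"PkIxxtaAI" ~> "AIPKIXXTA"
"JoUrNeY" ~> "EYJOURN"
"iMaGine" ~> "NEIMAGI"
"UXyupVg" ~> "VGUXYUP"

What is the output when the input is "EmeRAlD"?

LDEMERA

The transformation: move the last 2 characters to the front (rotate right by 2), then convert every letter to uppercase.
Starting from "EmeRAlD": after the first operation, "lDEmeRA"; after the second, "LDEMERA".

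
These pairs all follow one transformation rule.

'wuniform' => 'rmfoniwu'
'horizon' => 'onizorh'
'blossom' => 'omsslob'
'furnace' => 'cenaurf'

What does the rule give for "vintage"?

What's happening: reverse the string, then swap each adjacent pair of characters (1↔2, 3↔4, ...).
Applying both steps to "vintage": "egatniv", then "getainv".

getainv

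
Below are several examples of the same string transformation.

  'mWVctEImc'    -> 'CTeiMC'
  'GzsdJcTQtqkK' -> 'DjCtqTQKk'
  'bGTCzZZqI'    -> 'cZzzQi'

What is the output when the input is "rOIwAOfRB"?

WaoFrb

The transformation: delete the first 3 characters, then flip the case of every letter.
Starting from "rOIwAOfRB": after the first operation, "wAOfRB"; after the second, "WaoFrb".
(Check on "mWVctEImc": → "ctEImc" → "CTeiMC" ✓)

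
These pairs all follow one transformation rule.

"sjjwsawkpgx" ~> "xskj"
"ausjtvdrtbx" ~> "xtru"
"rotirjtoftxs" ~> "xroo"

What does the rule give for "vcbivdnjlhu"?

The transformation: keep one character in every 3, starting at position 2 (positions 2nd, 5th, 8th, ...), then swap the first and last characters.
"vcbivdnjlhu" → "cvju" → "uvjc".

uvjc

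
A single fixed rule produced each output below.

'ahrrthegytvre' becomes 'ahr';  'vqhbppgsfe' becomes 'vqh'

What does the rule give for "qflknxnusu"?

qfl

In each case the input is transformed by: keep only the first 3 characters.
For "qflknxnusu" the result is "qfl".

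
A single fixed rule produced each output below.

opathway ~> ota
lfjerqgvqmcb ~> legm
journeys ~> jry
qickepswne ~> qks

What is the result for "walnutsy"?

The transformation: delete the last character, then keep one character in every 3, starting at position 1 (positions 1st, 4th, 7th, ...).
For "walnutsy", step one produces "walnuts"; step two turns that into "wns".

wns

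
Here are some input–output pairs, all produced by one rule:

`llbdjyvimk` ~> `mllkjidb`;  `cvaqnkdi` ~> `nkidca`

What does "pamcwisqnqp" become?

Rule — sort the characters into reverse alphabetical order, then delete the first 2 characters.
Working it through for "pamcwisqnqp": intermediate "wsqqppnmica", final "qqppnmica".

qqppnmica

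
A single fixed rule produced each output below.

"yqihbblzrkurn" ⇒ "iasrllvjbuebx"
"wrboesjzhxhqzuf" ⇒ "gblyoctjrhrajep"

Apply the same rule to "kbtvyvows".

uldfifygc

The rule is to shift every letter 10 places forward in the alphabet (wrapping around).
Applying that to "kbtvyvows" gives "uldfifygc".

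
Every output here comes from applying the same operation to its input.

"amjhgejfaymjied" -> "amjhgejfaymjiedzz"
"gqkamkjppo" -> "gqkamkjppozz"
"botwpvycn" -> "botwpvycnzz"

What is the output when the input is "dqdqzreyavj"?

What's happening: append "zz".
Doing the same to "dqdqzreyavj": "dqdqzreyavjzz".

dqdqzreyavjzz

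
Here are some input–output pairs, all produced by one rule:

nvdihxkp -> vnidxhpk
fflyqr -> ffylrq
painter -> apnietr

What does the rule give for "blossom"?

Rule — swap each adjacent pair of characters (1↔2, 3↔4, ...).
Applying that to "blossom" gives "lbsoosm".

lbsoosm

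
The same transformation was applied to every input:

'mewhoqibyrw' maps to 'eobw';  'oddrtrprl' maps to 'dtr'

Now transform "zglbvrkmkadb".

In each case the input is transformed by: keep one character in every 3, starting at position 2 (positions 2nd, 5th, 8th, ...).
"zglbvrkmkadb" → "gvmd".

gvmd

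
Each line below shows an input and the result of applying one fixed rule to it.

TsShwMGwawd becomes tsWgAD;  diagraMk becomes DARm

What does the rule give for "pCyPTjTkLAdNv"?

The rule is to keep every other character starting from the first (positions 1st, 3rd, 5th, ...), then flip the case of every letter.
For "pCyPTjTkLAdNv", step one produces "pyTTLdv"; step two turns that into "PYttlDV".

PYttlDV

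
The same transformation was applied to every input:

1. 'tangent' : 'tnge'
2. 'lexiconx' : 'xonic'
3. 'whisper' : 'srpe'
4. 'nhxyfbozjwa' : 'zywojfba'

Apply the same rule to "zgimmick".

The rule is to delete the first 3 characters, then sort the characters into reverse alphabetical order.
Working it through for "zgimmick": intermediate "mmick", final "mmkic".
(Check on "whisper": → "sper" → "srpe" ✓)

mmkic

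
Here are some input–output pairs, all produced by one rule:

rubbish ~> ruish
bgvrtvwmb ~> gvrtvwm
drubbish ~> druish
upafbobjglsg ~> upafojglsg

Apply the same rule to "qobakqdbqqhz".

qoakqdqqhz

The rule is to remove every "b".
For "qobakqdbqqhz" the result is "qoakqdqqhz".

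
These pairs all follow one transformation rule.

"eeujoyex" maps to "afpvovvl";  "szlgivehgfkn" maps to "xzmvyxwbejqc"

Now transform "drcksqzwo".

bjhqnfuit

The pattern: move the first 3 characters to the end (rotate left by 3), then shift every letter 9 places backward in the alphabet (wrapping around).
Working it through for "drcksqzwo": intermediate "ksqzwodrc", final "bjhqnfuit".
(Check on "szlgivehgfkn": → "givehgfknszl" → "xzmvyxwbejqc" ✓)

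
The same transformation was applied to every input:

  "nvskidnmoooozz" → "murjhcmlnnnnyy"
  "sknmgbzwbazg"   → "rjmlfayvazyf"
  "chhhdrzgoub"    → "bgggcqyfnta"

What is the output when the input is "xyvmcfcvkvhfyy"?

Rule — shift every letter 1 place backward in the alphabet (wrapping around).
For "xyvmcfcvkvhfyy" the result is "wxulbebujugexx".

wxulbebujugexx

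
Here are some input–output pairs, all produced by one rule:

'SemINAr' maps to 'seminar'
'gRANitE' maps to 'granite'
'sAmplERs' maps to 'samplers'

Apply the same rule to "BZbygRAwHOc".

What's happening: convert every letter to lowercase.
Doing the same to "BZbygRAwHOc": "bzbygrawhoc".

bzbygrawhoc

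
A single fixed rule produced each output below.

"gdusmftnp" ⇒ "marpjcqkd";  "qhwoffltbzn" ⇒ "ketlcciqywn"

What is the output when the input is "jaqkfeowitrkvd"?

axnhcbltfqohsg

The transformation: shift every letter 3 places backward in the alphabet (wrapping around), then swap the first and last characters.
Doing the same to "jaqkfeowitrkvd": "axnhcbltfqohsg".
(Check on "qhwoffltbzn": → "netlcciqywk" → "ketlcciqywn" ✓)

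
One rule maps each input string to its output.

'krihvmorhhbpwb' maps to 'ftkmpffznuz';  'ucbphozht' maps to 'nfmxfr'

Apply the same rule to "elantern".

lrcpl

What's happening: shift every letter 2 places backward in the alphabet (wrapping around), then delete the first 3 characters.
Working it through for "elantern": intermediate "cjylrcpl", final "lrcpl".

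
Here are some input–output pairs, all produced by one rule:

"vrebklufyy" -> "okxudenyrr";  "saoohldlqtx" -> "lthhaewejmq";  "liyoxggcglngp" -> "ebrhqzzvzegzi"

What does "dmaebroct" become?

wftxukhvm

Looking at the pairs, the operation is to shift every letter 7 places backward in the alphabet (wrapping around).
For "dmaebroct" the result is "wftxukhvm".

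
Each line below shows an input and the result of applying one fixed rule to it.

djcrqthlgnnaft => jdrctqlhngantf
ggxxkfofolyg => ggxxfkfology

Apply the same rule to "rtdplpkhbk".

trpdplhkkb

Each output is the input with this applied: swap each adjacent pair of characters (1↔2, 3↔4, ...).
So "rtdplpkhbk" becomes "trpdplhkkb".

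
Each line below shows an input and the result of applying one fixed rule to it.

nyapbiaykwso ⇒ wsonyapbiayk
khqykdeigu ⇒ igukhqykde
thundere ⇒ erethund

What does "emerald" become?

aldemer

Each output is the input with this applied: move the last 3 characters to the front (rotate right by 3).
Doing the same to "emerald": "aldemer".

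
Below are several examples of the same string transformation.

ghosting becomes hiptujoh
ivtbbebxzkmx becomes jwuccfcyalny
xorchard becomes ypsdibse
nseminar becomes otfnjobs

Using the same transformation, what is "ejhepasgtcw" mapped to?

fkifqbthudx

What's happening: shift every letter 1 place forward in the alphabet (wrapping around).
So "ejhepasgtcw" becomes "fkifqbthudx".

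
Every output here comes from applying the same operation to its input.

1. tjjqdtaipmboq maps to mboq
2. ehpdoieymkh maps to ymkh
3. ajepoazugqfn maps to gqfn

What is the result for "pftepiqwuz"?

Looking at the pairs, the operation is to keep only the last 4 characters.
So "pftepiqwuz" becomes "qwuz".

qwuz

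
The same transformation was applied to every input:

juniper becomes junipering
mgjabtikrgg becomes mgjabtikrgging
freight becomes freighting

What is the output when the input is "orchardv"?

orchardving

Looking at the pairs, the operation is to append "ing".
"orchardv" → "orchardving".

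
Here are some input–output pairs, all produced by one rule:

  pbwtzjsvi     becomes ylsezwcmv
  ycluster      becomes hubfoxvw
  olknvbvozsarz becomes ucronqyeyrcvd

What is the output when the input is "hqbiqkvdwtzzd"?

cgkteltnygzwc

Rule — shift every letter 3 places forward in the alphabet (wrapping around), then move the last 2 characters to the front (rotate right by 2).
Working it through for "hqbiqkvdwtzzd": intermediate "kteltnygzwccg", final "cgkteltnygzwc".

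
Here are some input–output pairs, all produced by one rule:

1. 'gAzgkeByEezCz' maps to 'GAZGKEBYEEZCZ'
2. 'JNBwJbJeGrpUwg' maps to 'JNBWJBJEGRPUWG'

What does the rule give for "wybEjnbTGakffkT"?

WYBEJNBTGAKFFKT

The rule is to convert every letter to uppercase.
"wybEjnbTGakffkT" → "WYBEJNBTGAKFFKT".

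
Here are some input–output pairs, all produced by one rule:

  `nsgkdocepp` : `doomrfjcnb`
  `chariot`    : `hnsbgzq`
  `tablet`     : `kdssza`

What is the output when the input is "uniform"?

nqltmhe

Rule — move the last 3 characters to the front (rotate right by 3), then shift every letter 1 place backward in the alphabet (wrapping around).
Working it through for "uniform": intermediate "ormunif", final "nqltmhe".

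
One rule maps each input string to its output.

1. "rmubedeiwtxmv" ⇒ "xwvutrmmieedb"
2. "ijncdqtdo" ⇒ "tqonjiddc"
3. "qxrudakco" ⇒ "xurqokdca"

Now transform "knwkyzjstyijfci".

zyywtsnkkjjiifc

The pattern: sort the characters into reverse alphabetical order.
So "knwkyzjstyijfci" becomes "zyywtsnkkjjiifc".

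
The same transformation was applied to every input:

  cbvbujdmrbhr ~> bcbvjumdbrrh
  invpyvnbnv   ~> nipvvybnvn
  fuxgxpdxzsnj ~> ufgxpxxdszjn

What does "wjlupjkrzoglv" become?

In each case the input is transformed by: swap each adjacent pair of characters (1↔2, 3↔4, ...).
So "wjlupjkrzoglv" becomes "jwuljprkozlgv".

jwuljprkozlgv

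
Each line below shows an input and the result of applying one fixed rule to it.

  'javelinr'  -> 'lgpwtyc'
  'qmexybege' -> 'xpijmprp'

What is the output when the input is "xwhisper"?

Looking at the pairs, the operation is to shift every letter 11 places forward in the alphabet (wrapping around), then delete the first character.
So "xwhisper" becomes "hstdapc".
(Check on "javelinr": → "ulgpwtyc" → "lgpwtyc" ✓)

hstdapc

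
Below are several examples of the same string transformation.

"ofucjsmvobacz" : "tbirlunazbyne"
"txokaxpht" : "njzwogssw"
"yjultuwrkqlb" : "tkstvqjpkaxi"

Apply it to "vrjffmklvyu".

ieeljkuxtuq

The pattern: shift every letter 1 place backward in the alphabet (wrapping around), then move the first 2 characters to the end (rotate left by 2).
"vrjffmklvyu" → "ieeljkuxtuq".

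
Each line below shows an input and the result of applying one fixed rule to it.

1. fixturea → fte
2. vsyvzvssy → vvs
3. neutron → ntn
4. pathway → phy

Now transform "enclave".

ele

In each case the input is transformed by: keep one character in every 3, starting at position 1 (positions 1st, 4th, 7th, ...).
So "enclave" becomes "ele".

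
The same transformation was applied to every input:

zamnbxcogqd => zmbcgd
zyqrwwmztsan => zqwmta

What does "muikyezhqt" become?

The pattern: keep every other character starting from the first (positions 1st, 3rd, 5th, ...).
For "muikyezhqt" the result is "miyzq".

miyzq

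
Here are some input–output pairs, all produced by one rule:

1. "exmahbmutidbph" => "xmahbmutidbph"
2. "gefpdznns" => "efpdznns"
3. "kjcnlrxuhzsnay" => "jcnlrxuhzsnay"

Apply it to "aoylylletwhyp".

oylylletwhyp

In each case the input is transformed by: delete the first character.
Doing the same to "aoylylletwhyp": "oylylletwhyp".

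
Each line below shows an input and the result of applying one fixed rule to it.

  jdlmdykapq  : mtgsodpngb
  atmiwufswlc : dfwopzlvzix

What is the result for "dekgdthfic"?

gfhlnijkgw

Rule — take characters alternately from the front and the back (1st, last, 2nd, 2nd-last, ...), then shift every letter 3 places forward in the alphabet (wrapping around).
On "dekgdthfic": the first step gives "dceikfghdt", and the second then gives "gfhlnijkgw".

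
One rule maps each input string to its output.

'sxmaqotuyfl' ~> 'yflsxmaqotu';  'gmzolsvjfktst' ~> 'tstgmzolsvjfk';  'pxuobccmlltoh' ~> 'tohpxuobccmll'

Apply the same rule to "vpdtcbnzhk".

zhkvpdtcbn

The transformation: move the last 3 characters to the front (rotate right by 3).
Applying that to "vpdtcbnzhk" gives "zhkvpdtcbn".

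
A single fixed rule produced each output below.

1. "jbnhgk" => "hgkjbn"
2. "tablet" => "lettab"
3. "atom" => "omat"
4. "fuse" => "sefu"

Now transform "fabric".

Each output is the input with this applied: swap the front and back halves of the string.
Doing the same to "fabric": "ricfab".

ricfab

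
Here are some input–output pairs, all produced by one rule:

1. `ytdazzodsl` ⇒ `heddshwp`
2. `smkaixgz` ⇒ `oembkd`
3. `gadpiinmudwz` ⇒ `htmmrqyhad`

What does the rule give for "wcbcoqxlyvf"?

fgsubpczj

The transformation: delete the first 2 characters, then shift every letter 4 places forward in the alphabet (wrapping around).
Working it through for "wcbcoqxlyvf": intermediate "bcoqxlyvf", final "fgsubpczj".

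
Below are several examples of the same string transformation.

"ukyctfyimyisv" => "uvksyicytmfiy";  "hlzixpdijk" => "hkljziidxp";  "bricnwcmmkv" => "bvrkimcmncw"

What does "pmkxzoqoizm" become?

Rule — take characters alternately from the front and the back (1st, last, 2nd, 2nd-last, ...).
On "pmkxzoqoizm" that produces "pmmzkixozqo".

pmmzkixozqo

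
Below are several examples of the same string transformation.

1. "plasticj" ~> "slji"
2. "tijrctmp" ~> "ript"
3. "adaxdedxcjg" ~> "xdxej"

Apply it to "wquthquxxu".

tqxqu

In each case the input is transformed by: keep every other character starting from the second (positions 2nd, 4th, 6th, ...), then swap each adjacent pair of characters (1↔2, 3↔4, ...).
Working it through for "wquthquxxu": intermediate "qtqxu", final "tqxqu".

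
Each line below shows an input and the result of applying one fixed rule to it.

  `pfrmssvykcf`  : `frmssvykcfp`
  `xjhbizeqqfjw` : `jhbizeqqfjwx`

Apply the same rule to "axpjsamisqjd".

xpjsamisqjda

The transformation: move the first character to the end.
For "axpjsamisqjd" the result is "xpjsamisqjda".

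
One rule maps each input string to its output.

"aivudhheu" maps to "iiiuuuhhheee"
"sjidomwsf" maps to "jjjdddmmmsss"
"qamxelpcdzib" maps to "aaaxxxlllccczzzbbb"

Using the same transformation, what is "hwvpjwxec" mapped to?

The pattern: keep every other character starting from the second (positions 2nd, 4th, 6th, ...), then repeat every character 3 times.
Doing the same to "hwvpjwxec": "wwwpppwwweee".

wwwpppwwweee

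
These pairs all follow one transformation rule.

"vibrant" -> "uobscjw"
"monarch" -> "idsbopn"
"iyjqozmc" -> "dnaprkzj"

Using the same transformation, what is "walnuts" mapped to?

What's happening: reverse the string, then shift every letter 1 place forward in the alphabet (wrapping around).
Applying that to "walnuts" gives "tuvombx".

tuvombx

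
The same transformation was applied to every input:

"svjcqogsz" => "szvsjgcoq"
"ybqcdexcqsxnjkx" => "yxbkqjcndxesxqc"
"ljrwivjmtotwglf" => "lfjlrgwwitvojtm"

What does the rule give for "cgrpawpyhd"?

Rule — take characters alternately from the front and the back (1st, last, 2nd, 2nd-last, ...).
"cgrpawpyhd" → "cdghryppaw".

cdghryppaw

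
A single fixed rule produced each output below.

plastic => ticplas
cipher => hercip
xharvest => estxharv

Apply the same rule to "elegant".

The pattern: move the last 3 characters to the front (rotate right by 3).
So "elegant" becomes "anteleg".

anteleg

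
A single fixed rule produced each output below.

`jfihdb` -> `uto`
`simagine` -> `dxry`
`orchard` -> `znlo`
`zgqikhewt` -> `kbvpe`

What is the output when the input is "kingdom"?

vyox

In each case the input is transformed by: keep every other character starting from the first (positions 1st, 3rd, 5th, ...), then shift every letter 11 places forward in the alphabet (wrapping around).
On "kingdom": the first step gives "kndm", and the second then gives "vyox".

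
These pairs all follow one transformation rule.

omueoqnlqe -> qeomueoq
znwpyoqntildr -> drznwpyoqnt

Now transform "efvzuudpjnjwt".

The transformation: move the last 2 characters to the front (rotate right by 2), then delete the last 2 characters.
On "efvzuudpjnjwt": the first step gives "wtefvzuudpjnj", and the second then gives "wtefvzuudpj".

wtefvzuudpj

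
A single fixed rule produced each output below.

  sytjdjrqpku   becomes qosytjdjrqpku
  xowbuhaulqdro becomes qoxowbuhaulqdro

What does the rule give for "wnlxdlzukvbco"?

Rule — prepend "qo".
Doing the same to "wnlxdlzukvbco": "qownlxdlzukvbco".

qownlxdlzukvbco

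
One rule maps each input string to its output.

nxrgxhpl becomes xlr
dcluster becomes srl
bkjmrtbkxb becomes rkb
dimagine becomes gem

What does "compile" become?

Looking at the pairs, the operation is to move the first 3 characters to the end (rotate left by 3), then keep one character in every 3, starting at position 2 (positions 2nd, 5th, 8th, ...).
For "compile", step one produces "pilecom"; step two turns that into "ic".
(Check on "bkjmrtbkxb": → "mrtbkxbbkj" → "rkb" ✓)

ic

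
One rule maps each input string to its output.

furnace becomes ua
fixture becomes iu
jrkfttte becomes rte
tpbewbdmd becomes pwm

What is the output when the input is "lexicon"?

The rule is to keep one character in every 3, starting at position 2 (positions 2nd, 5th, 8th, ...).
"lexicon" → "ec".

ec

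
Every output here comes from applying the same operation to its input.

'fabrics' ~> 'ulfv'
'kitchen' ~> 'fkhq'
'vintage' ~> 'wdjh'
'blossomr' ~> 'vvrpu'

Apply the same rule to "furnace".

qdfh

The pattern: shift every letter 3 places forward in the alphabet (wrapping around), then delete the first 3 characters.
Applying both steps to "furnace": "ixuqdfh", then "qdfh".
(Check on "blossomr": → "eorvvrpu" → "vvrpu" ✓)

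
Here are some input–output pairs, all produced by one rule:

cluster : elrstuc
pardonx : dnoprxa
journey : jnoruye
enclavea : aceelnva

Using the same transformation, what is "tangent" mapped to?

Looking at the pairs, the operation is to sort the characters into alphabetical order, then move the first character to the end.
Working it through for "tangent": intermediate "aegnntt", final "egnntta".

egnntta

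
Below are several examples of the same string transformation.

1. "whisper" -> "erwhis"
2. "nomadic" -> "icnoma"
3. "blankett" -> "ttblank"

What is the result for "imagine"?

neimag

In each case the input is transformed by: move the last 2 characters to the front (rotate right by 2), then delete the last character.
Starting from "imagine": after the first operation, "neimagi"; after the second, "neimag".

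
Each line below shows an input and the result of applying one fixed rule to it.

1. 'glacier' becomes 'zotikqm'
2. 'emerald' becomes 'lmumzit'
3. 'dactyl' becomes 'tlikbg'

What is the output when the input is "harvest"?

Each output is the input with this applied: move the last character to the front, then shift every letter 8 places forward in the alphabet (wrapping around).
Applying both steps to "harvest": "tharves", then "bpizdma".
(Check on "glacier": → "rglacie" → "zotikqm" ✓)

bpizdma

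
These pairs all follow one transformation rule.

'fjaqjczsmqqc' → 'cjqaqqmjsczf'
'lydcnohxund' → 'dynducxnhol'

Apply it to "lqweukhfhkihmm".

The pattern: take characters alternately from the front and the back (1st, last, 2nd, 2nd-last, ...), then move the first character to the end.
Applying both steps to "lqweukhfhkihmm": "lmqmwheiukkhhf", then "mqmwheiukkhhfl".

mqmwheiukkhhfl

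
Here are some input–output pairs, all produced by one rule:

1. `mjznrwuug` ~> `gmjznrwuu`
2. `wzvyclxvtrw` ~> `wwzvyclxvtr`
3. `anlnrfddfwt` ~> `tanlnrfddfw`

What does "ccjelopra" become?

accjelopr

What's happening: move the last character to the front.
For "ccjelopra" the result is "accjelopr".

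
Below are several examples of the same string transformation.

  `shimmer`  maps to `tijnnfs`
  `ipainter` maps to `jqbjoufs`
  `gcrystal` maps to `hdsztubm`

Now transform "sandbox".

Each output is the input with this applied: shift every letter 1 place forward in the alphabet (wrapping around).
"sandbox" → "tboecpy".

tboecpy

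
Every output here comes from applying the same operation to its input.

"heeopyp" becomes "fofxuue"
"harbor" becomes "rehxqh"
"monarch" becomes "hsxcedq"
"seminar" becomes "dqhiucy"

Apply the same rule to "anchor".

Looking at the pairs, the operation is to shift every letter 10 places backward in the alphabet (wrapping around), then move the last 3 characters to the front (rotate right by 3).
On "anchor": the first step gives "qdsxeh", and the second then gives "xehqds".

xehqds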